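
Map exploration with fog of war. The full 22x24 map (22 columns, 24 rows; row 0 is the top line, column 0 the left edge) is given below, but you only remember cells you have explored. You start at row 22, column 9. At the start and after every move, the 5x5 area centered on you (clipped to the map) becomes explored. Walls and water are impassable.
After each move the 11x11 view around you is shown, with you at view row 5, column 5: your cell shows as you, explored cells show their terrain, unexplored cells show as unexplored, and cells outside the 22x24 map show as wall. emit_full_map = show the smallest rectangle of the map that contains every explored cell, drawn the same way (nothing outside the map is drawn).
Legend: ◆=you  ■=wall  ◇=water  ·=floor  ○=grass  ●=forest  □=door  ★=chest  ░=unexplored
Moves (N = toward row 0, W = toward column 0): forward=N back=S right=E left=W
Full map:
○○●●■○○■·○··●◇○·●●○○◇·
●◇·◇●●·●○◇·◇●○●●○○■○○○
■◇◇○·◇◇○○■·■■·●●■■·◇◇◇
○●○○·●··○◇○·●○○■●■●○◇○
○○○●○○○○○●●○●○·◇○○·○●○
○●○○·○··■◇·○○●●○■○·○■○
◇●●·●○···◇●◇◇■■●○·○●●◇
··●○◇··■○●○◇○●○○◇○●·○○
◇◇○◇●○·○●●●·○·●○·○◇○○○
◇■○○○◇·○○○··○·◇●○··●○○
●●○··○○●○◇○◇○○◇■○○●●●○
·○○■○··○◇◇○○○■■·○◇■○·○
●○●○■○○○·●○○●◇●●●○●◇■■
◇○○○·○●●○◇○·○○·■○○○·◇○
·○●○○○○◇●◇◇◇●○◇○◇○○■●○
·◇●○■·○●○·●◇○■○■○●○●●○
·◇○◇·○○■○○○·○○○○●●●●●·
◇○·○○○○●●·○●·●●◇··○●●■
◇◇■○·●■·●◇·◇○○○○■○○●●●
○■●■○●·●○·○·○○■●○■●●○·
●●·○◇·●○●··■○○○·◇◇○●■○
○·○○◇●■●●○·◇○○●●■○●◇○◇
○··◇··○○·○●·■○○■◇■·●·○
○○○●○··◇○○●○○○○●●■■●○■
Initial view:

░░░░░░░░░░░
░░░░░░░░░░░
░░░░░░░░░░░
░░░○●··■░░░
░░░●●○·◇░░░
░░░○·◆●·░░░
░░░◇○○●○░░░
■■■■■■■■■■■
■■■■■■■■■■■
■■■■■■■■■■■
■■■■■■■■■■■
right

░░░░░░░░░░░
░░░░░░░░░░░
░░░░░░░░░░░
░░○●··■○░░░
░░●●○·◇○░░░
░░○·○◆·■░░░
░░◇○○●○○░░░
■■■■■■■■■■■
■■■■■■■■■■■
■■■■■■■■■■■
■■■■■■■■■■■

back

░░░░░░░░░░░
░░░░░░░░░░░
░░○●··■○░░░
░░●●○·◇○░░░
░░○·○●·■░░░
░░◇○○◆○○░░░
■■■■■■■■■■■
■■■■■■■■■■■
■■■■■■■■■■■
■■■■■■■■■■■
■■■■■■■■■■■

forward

░░░░░░░░░░░
░░░░░░░░░░░
░░░░░░░░░░░
░░○●··■○░░░
░░●●○·◇○░░░
░░○·○◆·■░░░
░░◇○○●○○░░░
■■■■■■■■■■■
■■■■■■■■■■■
■■■■■■■■■■■
■■■■■■■■■■■

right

░░░░░░░░░░░
░░░░░░░░░░░
░░░░░░░░░░░
░○●··■○○░░░
░●●○·◇○○░░░
░○·○●◆■○░░░
░◇○○●○○○░░░
■■■■■■■■■■■
■■■■■■■■■■■
■■■■■■■■■■■
■■■■■■■■■■■

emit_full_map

○●··■○○
●●○·◇○○
○·○●◆■○
◇○○●○○○

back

░░░░░░░░░░░
░░░░░░░░░░░
░○●··■○○░░░
░●●○·◇○○░░░
░○·○●·■○░░░
░◇○○●◆○○░░░
■■■■■■■■■■■
■■■■■■■■■■■
■■■■■■■■■■■
■■■■■■■■■■■
■■■■■■■■■■■

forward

░░░░░░░░░░░
░░░░░░░░░░░
░░░░░░░░░░░
░○●··■○○░░░
░●●○·◇○○░░░
░○·○●◆■○░░░
░◇○○●○○○░░░
■■■■■■■■■■■
■■■■■■■■■■■
■■■■■■■■■■■
■■■■■■■■■■■

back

░░░░░░░░░░░
░░░░░░░░░░░
░○●··■○○░░░
░●●○·◇○○░░░
░○·○●·■○░░░
░◇○○●◆○○░░░
■■■■■■■■■■■
■■■■■■■■■■■
■■■■■■■■■■■
■■■■■■■■■■■
■■■■■■■■■■■

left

░░░░░░░░░░░
░░░░░░░░░░░
░░○●··■○○░░
░░●●○·◇○○░░
░░○·○●·■○░░
░░◇○○◆○○○░░
■■■■■■■■■■■
■■■■■■■■■■■
■■■■■■■■■■■
■■■■■■■■■■■
■■■■■■■■■■■

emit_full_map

○●··■○○
●●○·◇○○
○·○●·■○
◇○○◆○○○

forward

░░░░░░░░░░░
░░░░░░░░░░░
░░░░░░░░░░░
░░○●··■○○░░
░░●●○·◇○○░░
░░○·○◆·■○░░
░░◇○○●○○○░░
■■■■■■■■■■■
■■■■■■■■■■■
■■■■■■■■■■■
■■■■■■■■■■■


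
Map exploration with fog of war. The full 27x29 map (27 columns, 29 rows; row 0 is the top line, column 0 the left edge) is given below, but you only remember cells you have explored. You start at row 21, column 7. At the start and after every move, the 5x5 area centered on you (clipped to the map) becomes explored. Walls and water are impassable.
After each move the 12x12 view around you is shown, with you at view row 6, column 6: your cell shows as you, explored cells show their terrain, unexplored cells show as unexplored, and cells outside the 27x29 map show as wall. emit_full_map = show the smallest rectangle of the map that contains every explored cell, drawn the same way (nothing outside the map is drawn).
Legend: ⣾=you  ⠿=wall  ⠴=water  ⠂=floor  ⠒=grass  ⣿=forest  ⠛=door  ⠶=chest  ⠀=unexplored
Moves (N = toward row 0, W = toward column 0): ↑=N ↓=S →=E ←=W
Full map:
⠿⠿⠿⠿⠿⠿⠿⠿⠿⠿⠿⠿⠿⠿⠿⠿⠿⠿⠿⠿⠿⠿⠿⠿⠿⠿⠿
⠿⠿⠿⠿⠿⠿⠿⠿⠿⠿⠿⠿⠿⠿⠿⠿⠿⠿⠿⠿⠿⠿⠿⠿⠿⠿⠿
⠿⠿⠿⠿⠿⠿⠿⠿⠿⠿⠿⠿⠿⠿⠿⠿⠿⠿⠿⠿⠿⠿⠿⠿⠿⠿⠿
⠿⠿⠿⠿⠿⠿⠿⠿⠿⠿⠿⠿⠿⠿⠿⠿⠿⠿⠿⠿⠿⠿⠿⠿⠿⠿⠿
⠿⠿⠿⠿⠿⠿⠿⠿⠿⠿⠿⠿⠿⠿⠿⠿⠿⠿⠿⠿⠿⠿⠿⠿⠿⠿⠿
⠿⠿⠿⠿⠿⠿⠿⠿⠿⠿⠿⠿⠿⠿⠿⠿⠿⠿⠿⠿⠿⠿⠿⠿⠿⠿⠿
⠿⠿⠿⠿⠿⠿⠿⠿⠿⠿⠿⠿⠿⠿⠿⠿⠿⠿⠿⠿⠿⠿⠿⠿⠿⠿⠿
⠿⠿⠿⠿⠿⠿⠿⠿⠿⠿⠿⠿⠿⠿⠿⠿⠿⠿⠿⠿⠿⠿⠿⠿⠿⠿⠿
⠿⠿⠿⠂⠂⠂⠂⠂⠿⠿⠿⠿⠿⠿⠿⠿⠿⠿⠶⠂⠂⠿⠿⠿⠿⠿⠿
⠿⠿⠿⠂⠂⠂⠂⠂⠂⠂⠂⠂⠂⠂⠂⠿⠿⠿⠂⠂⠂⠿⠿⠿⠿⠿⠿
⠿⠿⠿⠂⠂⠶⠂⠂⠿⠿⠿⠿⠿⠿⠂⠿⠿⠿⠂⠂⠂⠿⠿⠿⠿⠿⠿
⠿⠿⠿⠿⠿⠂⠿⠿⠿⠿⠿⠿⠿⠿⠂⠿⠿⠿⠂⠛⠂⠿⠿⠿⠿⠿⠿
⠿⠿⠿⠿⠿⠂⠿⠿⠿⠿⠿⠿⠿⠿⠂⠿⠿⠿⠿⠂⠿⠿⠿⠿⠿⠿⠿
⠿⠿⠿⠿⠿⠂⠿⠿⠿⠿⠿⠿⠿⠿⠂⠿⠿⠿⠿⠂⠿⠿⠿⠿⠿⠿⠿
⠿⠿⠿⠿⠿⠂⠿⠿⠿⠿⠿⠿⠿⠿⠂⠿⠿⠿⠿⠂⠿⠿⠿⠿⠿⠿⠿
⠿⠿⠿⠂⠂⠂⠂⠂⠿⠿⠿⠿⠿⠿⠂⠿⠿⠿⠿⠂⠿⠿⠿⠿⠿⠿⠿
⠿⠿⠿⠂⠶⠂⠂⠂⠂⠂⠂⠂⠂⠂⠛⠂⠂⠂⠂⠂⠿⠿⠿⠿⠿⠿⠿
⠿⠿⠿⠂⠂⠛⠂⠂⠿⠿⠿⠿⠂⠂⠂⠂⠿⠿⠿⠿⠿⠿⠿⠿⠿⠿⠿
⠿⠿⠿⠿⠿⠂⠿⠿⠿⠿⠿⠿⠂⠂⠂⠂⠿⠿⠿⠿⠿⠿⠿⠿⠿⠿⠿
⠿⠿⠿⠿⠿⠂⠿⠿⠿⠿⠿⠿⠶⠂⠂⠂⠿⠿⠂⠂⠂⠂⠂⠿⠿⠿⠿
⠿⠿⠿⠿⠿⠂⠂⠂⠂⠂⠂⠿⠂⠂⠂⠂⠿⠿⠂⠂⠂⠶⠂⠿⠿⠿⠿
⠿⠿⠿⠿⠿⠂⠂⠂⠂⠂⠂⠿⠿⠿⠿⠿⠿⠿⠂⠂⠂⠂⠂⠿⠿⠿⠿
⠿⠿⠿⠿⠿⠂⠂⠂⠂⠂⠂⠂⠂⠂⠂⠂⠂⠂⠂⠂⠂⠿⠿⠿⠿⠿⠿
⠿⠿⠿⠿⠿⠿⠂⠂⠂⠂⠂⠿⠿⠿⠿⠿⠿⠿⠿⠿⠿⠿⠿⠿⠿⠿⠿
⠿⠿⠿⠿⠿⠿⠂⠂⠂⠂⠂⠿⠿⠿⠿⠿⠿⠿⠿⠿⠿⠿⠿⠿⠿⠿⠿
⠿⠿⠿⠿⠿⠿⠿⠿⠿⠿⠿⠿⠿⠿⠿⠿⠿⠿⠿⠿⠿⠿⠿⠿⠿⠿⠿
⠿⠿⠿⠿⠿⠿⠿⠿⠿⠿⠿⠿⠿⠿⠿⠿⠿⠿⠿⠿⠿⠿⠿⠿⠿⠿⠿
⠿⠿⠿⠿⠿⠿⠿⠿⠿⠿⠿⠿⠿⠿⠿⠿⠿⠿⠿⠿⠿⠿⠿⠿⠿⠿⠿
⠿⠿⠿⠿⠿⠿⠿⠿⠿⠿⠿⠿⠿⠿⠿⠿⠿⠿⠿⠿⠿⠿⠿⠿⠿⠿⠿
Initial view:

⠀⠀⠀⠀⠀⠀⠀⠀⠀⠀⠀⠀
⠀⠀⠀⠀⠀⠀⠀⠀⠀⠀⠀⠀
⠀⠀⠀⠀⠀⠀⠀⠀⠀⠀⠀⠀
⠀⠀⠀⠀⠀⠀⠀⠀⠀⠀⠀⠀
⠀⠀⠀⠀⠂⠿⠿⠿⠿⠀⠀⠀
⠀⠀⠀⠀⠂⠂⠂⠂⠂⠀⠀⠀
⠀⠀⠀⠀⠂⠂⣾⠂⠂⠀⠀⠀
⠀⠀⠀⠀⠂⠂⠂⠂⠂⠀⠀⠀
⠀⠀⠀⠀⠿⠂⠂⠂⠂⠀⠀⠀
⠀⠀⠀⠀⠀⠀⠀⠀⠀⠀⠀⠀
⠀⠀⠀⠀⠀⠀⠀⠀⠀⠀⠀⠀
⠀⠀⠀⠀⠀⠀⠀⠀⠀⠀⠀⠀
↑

⠀⠀⠀⠀⠀⠀⠀⠀⠀⠀⠀⠀
⠀⠀⠀⠀⠀⠀⠀⠀⠀⠀⠀⠀
⠀⠀⠀⠀⠀⠀⠀⠀⠀⠀⠀⠀
⠀⠀⠀⠀⠀⠀⠀⠀⠀⠀⠀⠀
⠀⠀⠀⠀⠂⠿⠿⠿⠿⠀⠀⠀
⠀⠀⠀⠀⠂⠿⠿⠿⠿⠀⠀⠀
⠀⠀⠀⠀⠂⠂⣾⠂⠂⠀⠀⠀
⠀⠀⠀⠀⠂⠂⠂⠂⠂⠀⠀⠀
⠀⠀⠀⠀⠂⠂⠂⠂⠂⠀⠀⠀
⠀⠀⠀⠀⠿⠂⠂⠂⠂⠀⠀⠀
⠀⠀⠀⠀⠀⠀⠀⠀⠀⠀⠀⠀
⠀⠀⠀⠀⠀⠀⠀⠀⠀⠀⠀⠀

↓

⠀⠀⠀⠀⠀⠀⠀⠀⠀⠀⠀⠀
⠀⠀⠀⠀⠀⠀⠀⠀⠀⠀⠀⠀
⠀⠀⠀⠀⠀⠀⠀⠀⠀⠀⠀⠀
⠀⠀⠀⠀⠂⠿⠿⠿⠿⠀⠀⠀
⠀⠀⠀⠀⠂⠿⠿⠿⠿⠀⠀⠀
⠀⠀⠀⠀⠂⠂⠂⠂⠂⠀⠀⠀
⠀⠀⠀⠀⠂⠂⣾⠂⠂⠀⠀⠀
⠀⠀⠀⠀⠂⠂⠂⠂⠂⠀⠀⠀
⠀⠀⠀⠀⠿⠂⠂⠂⠂⠀⠀⠀
⠀⠀⠀⠀⠀⠀⠀⠀⠀⠀⠀⠀
⠀⠀⠀⠀⠀⠀⠀⠀⠀⠀⠀⠀
⠀⠀⠀⠀⠀⠀⠀⠀⠀⠀⠀⠀

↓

⠀⠀⠀⠀⠀⠀⠀⠀⠀⠀⠀⠀
⠀⠀⠀⠀⠀⠀⠀⠀⠀⠀⠀⠀
⠀⠀⠀⠀⠂⠿⠿⠿⠿⠀⠀⠀
⠀⠀⠀⠀⠂⠿⠿⠿⠿⠀⠀⠀
⠀⠀⠀⠀⠂⠂⠂⠂⠂⠀⠀⠀
⠀⠀⠀⠀⠂⠂⠂⠂⠂⠀⠀⠀
⠀⠀⠀⠀⠂⠂⣾⠂⠂⠀⠀⠀
⠀⠀⠀⠀⠿⠂⠂⠂⠂⠀⠀⠀
⠀⠀⠀⠀⠿⠂⠂⠂⠂⠀⠀⠀
⠀⠀⠀⠀⠀⠀⠀⠀⠀⠀⠀⠀
⠀⠀⠀⠀⠀⠀⠀⠀⠀⠀⠀⠀
⠀⠀⠀⠀⠀⠀⠀⠀⠀⠀⠀⠀

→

⠀⠀⠀⠀⠀⠀⠀⠀⠀⠀⠀⠀
⠀⠀⠀⠀⠀⠀⠀⠀⠀⠀⠀⠀
⠀⠀⠀⠂⠿⠿⠿⠿⠀⠀⠀⠀
⠀⠀⠀⠂⠿⠿⠿⠿⠀⠀⠀⠀
⠀⠀⠀⠂⠂⠂⠂⠂⠂⠀⠀⠀
⠀⠀⠀⠂⠂⠂⠂⠂⠂⠀⠀⠀
⠀⠀⠀⠂⠂⠂⣾⠂⠂⠀⠀⠀
⠀⠀⠀⠿⠂⠂⠂⠂⠂⠀⠀⠀
⠀⠀⠀⠿⠂⠂⠂⠂⠂⠀⠀⠀
⠀⠀⠀⠀⠀⠀⠀⠀⠀⠀⠀⠀
⠀⠀⠀⠀⠀⠀⠀⠀⠀⠀⠀⠀
⠀⠀⠀⠀⠀⠀⠀⠀⠀⠀⠀⠀

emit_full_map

⠂⠿⠿⠿⠿⠀
⠂⠿⠿⠿⠿⠀
⠂⠂⠂⠂⠂⠂
⠂⠂⠂⠂⠂⠂
⠂⠂⠂⣾⠂⠂
⠿⠂⠂⠂⠂⠂
⠿⠂⠂⠂⠂⠂

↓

⠀⠀⠀⠀⠀⠀⠀⠀⠀⠀⠀⠀
⠀⠀⠀⠂⠿⠿⠿⠿⠀⠀⠀⠀
⠀⠀⠀⠂⠿⠿⠿⠿⠀⠀⠀⠀
⠀⠀⠀⠂⠂⠂⠂⠂⠂⠀⠀⠀
⠀⠀⠀⠂⠂⠂⠂⠂⠂⠀⠀⠀
⠀⠀⠀⠂⠂⠂⠂⠂⠂⠀⠀⠀
⠀⠀⠀⠿⠂⠂⣾⠂⠂⠀⠀⠀
⠀⠀⠀⠿⠂⠂⠂⠂⠂⠀⠀⠀
⠀⠀⠀⠀⠿⠿⠿⠿⠿⠀⠀⠀
⠀⠀⠀⠀⠀⠀⠀⠀⠀⠀⠀⠀
⠀⠀⠀⠀⠀⠀⠀⠀⠀⠀⠀⠀
⠀⠀⠀⠀⠀⠀⠀⠀⠀⠀⠀⠀

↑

⠀⠀⠀⠀⠀⠀⠀⠀⠀⠀⠀⠀
⠀⠀⠀⠀⠀⠀⠀⠀⠀⠀⠀⠀
⠀⠀⠀⠂⠿⠿⠿⠿⠀⠀⠀⠀
⠀⠀⠀⠂⠿⠿⠿⠿⠀⠀⠀⠀
⠀⠀⠀⠂⠂⠂⠂⠂⠂⠀⠀⠀
⠀⠀⠀⠂⠂⠂⠂⠂⠂⠀⠀⠀
⠀⠀⠀⠂⠂⠂⣾⠂⠂⠀⠀⠀
⠀⠀⠀⠿⠂⠂⠂⠂⠂⠀⠀⠀
⠀⠀⠀⠿⠂⠂⠂⠂⠂⠀⠀⠀
⠀⠀⠀⠀⠿⠿⠿⠿⠿⠀⠀⠀
⠀⠀⠀⠀⠀⠀⠀⠀⠀⠀⠀⠀
⠀⠀⠀⠀⠀⠀⠀⠀⠀⠀⠀⠀

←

⠀⠀⠀⠀⠀⠀⠀⠀⠀⠀⠀⠀
⠀⠀⠀⠀⠀⠀⠀⠀⠀⠀⠀⠀
⠀⠀⠀⠀⠂⠿⠿⠿⠿⠀⠀⠀
⠀⠀⠀⠀⠂⠿⠿⠿⠿⠀⠀⠀
⠀⠀⠀⠀⠂⠂⠂⠂⠂⠂⠀⠀
⠀⠀⠀⠀⠂⠂⠂⠂⠂⠂⠀⠀
⠀⠀⠀⠀⠂⠂⣾⠂⠂⠂⠀⠀
⠀⠀⠀⠀⠿⠂⠂⠂⠂⠂⠀⠀
⠀⠀⠀⠀⠿⠂⠂⠂⠂⠂⠀⠀
⠀⠀⠀⠀⠀⠿⠿⠿⠿⠿⠀⠀
⠀⠀⠀⠀⠀⠀⠀⠀⠀⠀⠀⠀
⠀⠀⠀⠀⠀⠀⠀⠀⠀⠀⠀⠀

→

⠀⠀⠀⠀⠀⠀⠀⠀⠀⠀⠀⠀
⠀⠀⠀⠀⠀⠀⠀⠀⠀⠀⠀⠀
⠀⠀⠀⠂⠿⠿⠿⠿⠀⠀⠀⠀
⠀⠀⠀⠂⠿⠿⠿⠿⠀⠀⠀⠀
⠀⠀⠀⠂⠂⠂⠂⠂⠂⠀⠀⠀
⠀⠀⠀⠂⠂⠂⠂⠂⠂⠀⠀⠀
⠀⠀⠀⠂⠂⠂⣾⠂⠂⠀⠀⠀
⠀⠀⠀⠿⠂⠂⠂⠂⠂⠀⠀⠀
⠀⠀⠀⠿⠂⠂⠂⠂⠂⠀⠀⠀
⠀⠀⠀⠀⠿⠿⠿⠿⠿⠀⠀⠀
⠀⠀⠀⠀⠀⠀⠀⠀⠀⠀⠀⠀
⠀⠀⠀⠀⠀⠀⠀⠀⠀⠀⠀⠀

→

⠀⠀⠀⠀⠀⠀⠀⠀⠀⠀⠀⠀
⠀⠀⠀⠀⠀⠀⠀⠀⠀⠀⠀⠀
⠀⠀⠂⠿⠿⠿⠿⠀⠀⠀⠀⠀
⠀⠀⠂⠿⠿⠿⠿⠀⠀⠀⠀⠀
⠀⠀⠂⠂⠂⠂⠂⠂⠿⠀⠀⠀
⠀⠀⠂⠂⠂⠂⠂⠂⠿⠀⠀⠀
⠀⠀⠂⠂⠂⠂⣾⠂⠂⠀⠀⠀
⠀⠀⠿⠂⠂⠂⠂⠂⠿⠀⠀⠀
⠀⠀⠿⠂⠂⠂⠂⠂⠿⠀⠀⠀
⠀⠀⠀⠿⠿⠿⠿⠿⠀⠀⠀⠀
⠀⠀⠀⠀⠀⠀⠀⠀⠀⠀⠀⠀
⠀⠀⠀⠀⠀⠀⠀⠀⠀⠀⠀⠀

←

⠀⠀⠀⠀⠀⠀⠀⠀⠀⠀⠀⠀
⠀⠀⠀⠀⠀⠀⠀⠀⠀⠀⠀⠀
⠀⠀⠀⠂⠿⠿⠿⠿⠀⠀⠀⠀
⠀⠀⠀⠂⠿⠿⠿⠿⠀⠀⠀⠀
⠀⠀⠀⠂⠂⠂⠂⠂⠂⠿⠀⠀
⠀⠀⠀⠂⠂⠂⠂⠂⠂⠿⠀⠀
⠀⠀⠀⠂⠂⠂⣾⠂⠂⠂⠀⠀
⠀⠀⠀⠿⠂⠂⠂⠂⠂⠿⠀⠀
⠀⠀⠀⠿⠂⠂⠂⠂⠂⠿⠀⠀
⠀⠀⠀⠀⠿⠿⠿⠿⠿⠀⠀⠀
⠀⠀⠀⠀⠀⠀⠀⠀⠀⠀⠀⠀
⠀⠀⠀⠀⠀⠀⠀⠀⠀⠀⠀⠀

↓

⠀⠀⠀⠀⠀⠀⠀⠀⠀⠀⠀⠀
⠀⠀⠀⠂⠿⠿⠿⠿⠀⠀⠀⠀
⠀⠀⠀⠂⠿⠿⠿⠿⠀⠀⠀⠀
⠀⠀⠀⠂⠂⠂⠂⠂⠂⠿⠀⠀
⠀⠀⠀⠂⠂⠂⠂⠂⠂⠿⠀⠀
⠀⠀⠀⠂⠂⠂⠂⠂⠂⠂⠀⠀
⠀⠀⠀⠿⠂⠂⣾⠂⠂⠿⠀⠀
⠀⠀⠀⠿⠂⠂⠂⠂⠂⠿⠀⠀
⠀⠀⠀⠀⠿⠿⠿⠿⠿⠀⠀⠀
⠀⠀⠀⠀⠀⠀⠀⠀⠀⠀⠀⠀
⠀⠀⠀⠀⠀⠀⠀⠀⠀⠀⠀⠀
⠀⠀⠀⠀⠀⠀⠀⠀⠀⠀⠀⠀

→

⠀⠀⠀⠀⠀⠀⠀⠀⠀⠀⠀⠀
⠀⠀⠂⠿⠿⠿⠿⠀⠀⠀⠀⠀
⠀⠀⠂⠿⠿⠿⠿⠀⠀⠀⠀⠀
⠀⠀⠂⠂⠂⠂⠂⠂⠿⠀⠀⠀
⠀⠀⠂⠂⠂⠂⠂⠂⠿⠀⠀⠀
⠀⠀⠂⠂⠂⠂⠂⠂⠂⠀⠀⠀
⠀⠀⠿⠂⠂⠂⣾⠂⠿⠀⠀⠀
⠀⠀⠿⠂⠂⠂⠂⠂⠿⠀⠀⠀
⠀⠀⠀⠿⠿⠿⠿⠿⠿⠀⠀⠀
⠀⠀⠀⠀⠀⠀⠀⠀⠀⠀⠀⠀
⠀⠀⠀⠀⠀⠀⠀⠀⠀⠀⠀⠀
⠀⠀⠀⠀⠀⠀⠀⠀⠀⠀⠀⠀

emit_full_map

⠂⠿⠿⠿⠿⠀⠀
⠂⠿⠿⠿⠿⠀⠀
⠂⠂⠂⠂⠂⠂⠿
⠂⠂⠂⠂⠂⠂⠿
⠂⠂⠂⠂⠂⠂⠂
⠿⠂⠂⠂⣾⠂⠿
⠿⠂⠂⠂⠂⠂⠿
⠀⠿⠿⠿⠿⠿⠿

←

⠀⠀⠀⠀⠀⠀⠀⠀⠀⠀⠀⠀
⠀⠀⠀⠂⠿⠿⠿⠿⠀⠀⠀⠀
⠀⠀⠀⠂⠿⠿⠿⠿⠀⠀⠀⠀
⠀⠀⠀⠂⠂⠂⠂⠂⠂⠿⠀⠀
⠀⠀⠀⠂⠂⠂⠂⠂⠂⠿⠀⠀
⠀⠀⠀⠂⠂⠂⠂⠂⠂⠂⠀⠀
⠀⠀⠀⠿⠂⠂⣾⠂⠂⠿⠀⠀
⠀⠀⠀⠿⠂⠂⠂⠂⠂⠿⠀⠀
⠀⠀⠀⠀⠿⠿⠿⠿⠿⠿⠀⠀
⠀⠀⠀⠀⠀⠀⠀⠀⠀⠀⠀⠀
⠀⠀⠀⠀⠀⠀⠀⠀⠀⠀⠀⠀
⠀⠀⠀⠀⠀⠀⠀⠀⠀⠀⠀⠀

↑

⠀⠀⠀⠀⠀⠀⠀⠀⠀⠀⠀⠀
⠀⠀⠀⠀⠀⠀⠀⠀⠀⠀⠀⠀
⠀⠀⠀⠂⠿⠿⠿⠿⠀⠀⠀⠀
⠀⠀⠀⠂⠿⠿⠿⠿⠀⠀⠀⠀
⠀⠀⠀⠂⠂⠂⠂⠂⠂⠿⠀⠀
⠀⠀⠀⠂⠂⠂⠂⠂⠂⠿⠀⠀
⠀⠀⠀⠂⠂⠂⣾⠂⠂⠂⠀⠀
⠀⠀⠀⠿⠂⠂⠂⠂⠂⠿⠀⠀
⠀⠀⠀⠿⠂⠂⠂⠂⠂⠿⠀⠀
⠀⠀⠀⠀⠿⠿⠿⠿⠿⠿⠀⠀
⠀⠀⠀⠀⠀⠀⠀⠀⠀⠀⠀⠀
⠀⠀⠀⠀⠀⠀⠀⠀⠀⠀⠀⠀

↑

⠀⠀⠀⠀⠀⠀⠀⠀⠀⠀⠀⠀
⠀⠀⠀⠀⠀⠀⠀⠀⠀⠀⠀⠀
⠀⠀⠀⠀⠀⠀⠀⠀⠀⠀⠀⠀
⠀⠀⠀⠂⠿⠿⠿⠿⠀⠀⠀⠀
⠀⠀⠀⠂⠿⠿⠿⠿⠿⠀⠀⠀
⠀⠀⠀⠂⠂⠂⠂⠂⠂⠿⠀⠀
⠀⠀⠀⠂⠂⠂⣾⠂⠂⠿⠀⠀
⠀⠀⠀⠂⠂⠂⠂⠂⠂⠂⠀⠀
⠀⠀⠀⠿⠂⠂⠂⠂⠂⠿⠀⠀
⠀⠀⠀⠿⠂⠂⠂⠂⠂⠿⠀⠀
⠀⠀⠀⠀⠿⠿⠿⠿⠿⠿⠀⠀
⠀⠀⠀⠀⠀⠀⠀⠀⠀⠀⠀⠀

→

⠀⠀⠀⠀⠀⠀⠀⠀⠀⠀⠀⠀
⠀⠀⠀⠀⠀⠀⠀⠀⠀⠀⠀⠀
⠀⠀⠀⠀⠀⠀⠀⠀⠀⠀⠀⠀
⠀⠀⠂⠿⠿⠿⠿⠀⠀⠀⠀⠀
⠀⠀⠂⠿⠿⠿⠿⠿⠿⠀⠀⠀
⠀⠀⠂⠂⠂⠂⠂⠂⠿⠀⠀⠀
⠀⠀⠂⠂⠂⠂⣾⠂⠿⠀⠀⠀
⠀⠀⠂⠂⠂⠂⠂⠂⠂⠀⠀⠀
⠀⠀⠿⠂⠂⠂⠂⠂⠿⠀⠀⠀
⠀⠀⠿⠂⠂⠂⠂⠂⠿⠀⠀⠀
⠀⠀⠀⠿⠿⠿⠿⠿⠿⠀⠀⠀
⠀⠀⠀⠀⠀⠀⠀⠀⠀⠀⠀⠀

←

⠀⠀⠀⠀⠀⠀⠀⠀⠀⠀⠀⠀
⠀⠀⠀⠀⠀⠀⠀⠀⠀⠀⠀⠀
⠀⠀⠀⠀⠀⠀⠀⠀⠀⠀⠀⠀
⠀⠀⠀⠂⠿⠿⠿⠿⠀⠀⠀⠀
⠀⠀⠀⠂⠿⠿⠿⠿⠿⠿⠀⠀
⠀⠀⠀⠂⠂⠂⠂⠂⠂⠿⠀⠀
⠀⠀⠀⠂⠂⠂⣾⠂⠂⠿⠀⠀
⠀⠀⠀⠂⠂⠂⠂⠂⠂⠂⠀⠀
⠀⠀⠀⠿⠂⠂⠂⠂⠂⠿⠀⠀
⠀⠀⠀⠿⠂⠂⠂⠂⠂⠿⠀⠀
⠀⠀⠀⠀⠿⠿⠿⠿⠿⠿⠀⠀
⠀⠀⠀⠀⠀⠀⠀⠀⠀⠀⠀⠀

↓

⠀⠀⠀⠀⠀⠀⠀⠀⠀⠀⠀⠀
⠀⠀⠀⠀⠀⠀⠀⠀⠀⠀⠀⠀
⠀⠀⠀⠂⠿⠿⠿⠿⠀⠀⠀⠀
⠀⠀⠀⠂⠿⠿⠿⠿⠿⠿⠀⠀
⠀⠀⠀⠂⠂⠂⠂⠂⠂⠿⠀⠀
⠀⠀⠀⠂⠂⠂⠂⠂⠂⠿⠀⠀
⠀⠀⠀⠂⠂⠂⣾⠂⠂⠂⠀⠀
⠀⠀⠀⠿⠂⠂⠂⠂⠂⠿⠀⠀
⠀⠀⠀⠿⠂⠂⠂⠂⠂⠿⠀⠀
⠀⠀⠀⠀⠿⠿⠿⠿⠿⠿⠀⠀
⠀⠀⠀⠀⠀⠀⠀⠀⠀⠀⠀⠀
⠀⠀⠀⠀⠀⠀⠀⠀⠀⠀⠀⠀

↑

⠀⠀⠀⠀⠀⠀⠀⠀⠀⠀⠀⠀
⠀⠀⠀⠀⠀⠀⠀⠀⠀⠀⠀⠀
⠀⠀⠀⠀⠀⠀⠀⠀⠀⠀⠀⠀
⠀⠀⠀⠂⠿⠿⠿⠿⠀⠀⠀⠀
⠀⠀⠀⠂⠿⠿⠿⠿⠿⠿⠀⠀
⠀⠀⠀⠂⠂⠂⠂⠂⠂⠿⠀⠀
⠀⠀⠀⠂⠂⠂⣾⠂⠂⠿⠀⠀
⠀⠀⠀⠂⠂⠂⠂⠂⠂⠂⠀⠀
⠀⠀⠀⠿⠂⠂⠂⠂⠂⠿⠀⠀
⠀⠀⠀⠿⠂⠂⠂⠂⠂⠿⠀⠀
⠀⠀⠀⠀⠿⠿⠿⠿⠿⠿⠀⠀
⠀⠀⠀⠀⠀⠀⠀⠀⠀⠀⠀⠀

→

⠀⠀⠀⠀⠀⠀⠀⠀⠀⠀⠀⠀
⠀⠀⠀⠀⠀⠀⠀⠀⠀⠀⠀⠀
⠀⠀⠀⠀⠀⠀⠀⠀⠀⠀⠀⠀
⠀⠀⠂⠿⠿⠿⠿⠀⠀⠀⠀⠀
⠀⠀⠂⠿⠿⠿⠿⠿⠿⠀⠀⠀
⠀⠀⠂⠂⠂⠂⠂⠂⠿⠀⠀⠀
⠀⠀⠂⠂⠂⠂⣾⠂⠿⠀⠀⠀
⠀⠀⠂⠂⠂⠂⠂⠂⠂⠀⠀⠀
⠀⠀⠿⠂⠂⠂⠂⠂⠿⠀⠀⠀
⠀⠀⠿⠂⠂⠂⠂⠂⠿⠀⠀⠀
⠀⠀⠀⠿⠿⠿⠿⠿⠿⠀⠀⠀
⠀⠀⠀⠀⠀⠀⠀⠀⠀⠀⠀⠀

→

⠀⠀⠀⠀⠀⠀⠀⠀⠀⠀⠀⠀
⠀⠀⠀⠀⠀⠀⠀⠀⠀⠀⠀⠀
⠀⠀⠀⠀⠀⠀⠀⠀⠀⠀⠀⠀
⠀⠂⠿⠿⠿⠿⠀⠀⠀⠀⠀⠀
⠀⠂⠿⠿⠿⠿⠿⠿⠶⠀⠀⠀
⠀⠂⠂⠂⠂⠂⠂⠿⠂⠀⠀⠀
⠀⠂⠂⠂⠂⠂⣾⠿⠿⠀⠀⠀
⠀⠂⠂⠂⠂⠂⠂⠂⠂⠀⠀⠀
⠀⠿⠂⠂⠂⠂⠂⠿⠿⠀⠀⠀
⠀⠿⠂⠂⠂⠂⠂⠿⠀⠀⠀⠀
⠀⠀⠿⠿⠿⠿⠿⠿⠀⠀⠀⠀
⠀⠀⠀⠀⠀⠀⠀⠀⠀⠀⠀⠀

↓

⠀⠀⠀⠀⠀⠀⠀⠀⠀⠀⠀⠀
⠀⠀⠀⠀⠀⠀⠀⠀⠀⠀⠀⠀
⠀⠂⠿⠿⠿⠿⠀⠀⠀⠀⠀⠀
⠀⠂⠿⠿⠿⠿⠿⠿⠶⠀⠀⠀
⠀⠂⠂⠂⠂⠂⠂⠿⠂⠀⠀⠀
⠀⠂⠂⠂⠂⠂⠂⠿⠿⠀⠀⠀
⠀⠂⠂⠂⠂⠂⣾⠂⠂⠀⠀⠀
⠀⠿⠂⠂⠂⠂⠂⠿⠿⠀⠀⠀
⠀⠿⠂⠂⠂⠂⠂⠿⠿⠀⠀⠀
⠀⠀⠿⠿⠿⠿⠿⠿⠀⠀⠀⠀
⠀⠀⠀⠀⠀⠀⠀⠀⠀⠀⠀⠀
⠀⠀⠀⠀⠀⠀⠀⠀⠀⠀⠀⠀

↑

⠀⠀⠀⠀⠀⠀⠀⠀⠀⠀⠀⠀
⠀⠀⠀⠀⠀⠀⠀⠀⠀⠀⠀⠀
⠀⠀⠀⠀⠀⠀⠀⠀⠀⠀⠀⠀
⠀⠂⠿⠿⠿⠿⠀⠀⠀⠀⠀⠀
⠀⠂⠿⠿⠿⠿⠿⠿⠶⠀⠀⠀
⠀⠂⠂⠂⠂⠂⠂⠿⠂⠀⠀⠀
⠀⠂⠂⠂⠂⠂⣾⠿⠿⠀⠀⠀
⠀⠂⠂⠂⠂⠂⠂⠂⠂⠀⠀⠀
⠀⠿⠂⠂⠂⠂⠂⠿⠿⠀⠀⠀
⠀⠿⠂⠂⠂⠂⠂⠿⠿⠀⠀⠀
⠀⠀⠿⠿⠿⠿⠿⠿⠀⠀⠀⠀
⠀⠀⠀⠀⠀⠀⠀⠀⠀⠀⠀⠀

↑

⠀⠀⠀⠀⠀⠀⠀⠀⠀⠀⠀⠀
⠀⠀⠀⠀⠀⠀⠀⠀⠀⠀⠀⠀
⠀⠀⠀⠀⠀⠀⠀⠀⠀⠀⠀⠀
⠀⠀⠀⠀⠀⠀⠀⠀⠀⠀⠀⠀
⠀⠂⠿⠿⠿⠿⠿⠿⠂⠀⠀⠀
⠀⠂⠿⠿⠿⠿⠿⠿⠶⠀⠀⠀
⠀⠂⠂⠂⠂⠂⣾⠿⠂⠀⠀⠀
⠀⠂⠂⠂⠂⠂⠂⠿⠿⠀⠀⠀
⠀⠂⠂⠂⠂⠂⠂⠂⠂⠀⠀⠀
⠀⠿⠂⠂⠂⠂⠂⠿⠿⠀⠀⠀
⠀⠿⠂⠂⠂⠂⠂⠿⠿⠀⠀⠀
⠀⠀⠿⠿⠿⠿⠿⠿⠀⠀⠀⠀

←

⠀⠀⠀⠀⠀⠀⠀⠀⠀⠀⠀⠀
⠀⠀⠀⠀⠀⠀⠀⠀⠀⠀⠀⠀
⠀⠀⠀⠀⠀⠀⠀⠀⠀⠀⠀⠀
⠀⠀⠀⠀⠀⠀⠀⠀⠀⠀⠀⠀
⠀⠀⠂⠿⠿⠿⠿⠿⠿⠂⠀⠀
⠀⠀⠂⠿⠿⠿⠿⠿⠿⠶⠀⠀
⠀⠀⠂⠂⠂⠂⣾⠂⠿⠂⠀⠀
⠀⠀⠂⠂⠂⠂⠂⠂⠿⠿⠀⠀
⠀⠀⠂⠂⠂⠂⠂⠂⠂⠂⠀⠀
⠀⠀⠿⠂⠂⠂⠂⠂⠿⠿⠀⠀
⠀⠀⠿⠂⠂⠂⠂⠂⠿⠿⠀⠀
⠀⠀⠀⠿⠿⠿⠿⠿⠿⠀⠀⠀

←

⠀⠀⠀⠀⠀⠀⠀⠀⠀⠀⠀⠀
⠀⠀⠀⠀⠀⠀⠀⠀⠀⠀⠀⠀
⠀⠀⠀⠀⠀⠀⠀⠀⠀⠀⠀⠀
⠀⠀⠀⠀⠀⠀⠀⠀⠀⠀⠀⠀
⠀⠀⠀⠂⠿⠿⠿⠿⠿⠿⠂⠀
⠀⠀⠀⠂⠿⠿⠿⠿⠿⠿⠶⠀
⠀⠀⠀⠂⠂⠂⣾⠂⠂⠿⠂⠀
⠀⠀⠀⠂⠂⠂⠂⠂⠂⠿⠿⠀
⠀⠀⠀⠂⠂⠂⠂⠂⠂⠂⠂⠀
⠀⠀⠀⠿⠂⠂⠂⠂⠂⠿⠿⠀
⠀⠀⠀⠿⠂⠂⠂⠂⠂⠿⠿⠀
⠀⠀⠀⠀⠿⠿⠿⠿⠿⠿⠀⠀

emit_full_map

⠂⠿⠿⠿⠿⠿⠿⠂
⠂⠿⠿⠿⠿⠿⠿⠶
⠂⠂⠂⣾⠂⠂⠿⠂
⠂⠂⠂⠂⠂⠂⠿⠿
⠂⠂⠂⠂⠂⠂⠂⠂
⠿⠂⠂⠂⠂⠂⠿⠿
⠿⠂⠂⠂⠂⠂⠿⠿
⠀⠿⠿⠿⠿⠿⠿⠀


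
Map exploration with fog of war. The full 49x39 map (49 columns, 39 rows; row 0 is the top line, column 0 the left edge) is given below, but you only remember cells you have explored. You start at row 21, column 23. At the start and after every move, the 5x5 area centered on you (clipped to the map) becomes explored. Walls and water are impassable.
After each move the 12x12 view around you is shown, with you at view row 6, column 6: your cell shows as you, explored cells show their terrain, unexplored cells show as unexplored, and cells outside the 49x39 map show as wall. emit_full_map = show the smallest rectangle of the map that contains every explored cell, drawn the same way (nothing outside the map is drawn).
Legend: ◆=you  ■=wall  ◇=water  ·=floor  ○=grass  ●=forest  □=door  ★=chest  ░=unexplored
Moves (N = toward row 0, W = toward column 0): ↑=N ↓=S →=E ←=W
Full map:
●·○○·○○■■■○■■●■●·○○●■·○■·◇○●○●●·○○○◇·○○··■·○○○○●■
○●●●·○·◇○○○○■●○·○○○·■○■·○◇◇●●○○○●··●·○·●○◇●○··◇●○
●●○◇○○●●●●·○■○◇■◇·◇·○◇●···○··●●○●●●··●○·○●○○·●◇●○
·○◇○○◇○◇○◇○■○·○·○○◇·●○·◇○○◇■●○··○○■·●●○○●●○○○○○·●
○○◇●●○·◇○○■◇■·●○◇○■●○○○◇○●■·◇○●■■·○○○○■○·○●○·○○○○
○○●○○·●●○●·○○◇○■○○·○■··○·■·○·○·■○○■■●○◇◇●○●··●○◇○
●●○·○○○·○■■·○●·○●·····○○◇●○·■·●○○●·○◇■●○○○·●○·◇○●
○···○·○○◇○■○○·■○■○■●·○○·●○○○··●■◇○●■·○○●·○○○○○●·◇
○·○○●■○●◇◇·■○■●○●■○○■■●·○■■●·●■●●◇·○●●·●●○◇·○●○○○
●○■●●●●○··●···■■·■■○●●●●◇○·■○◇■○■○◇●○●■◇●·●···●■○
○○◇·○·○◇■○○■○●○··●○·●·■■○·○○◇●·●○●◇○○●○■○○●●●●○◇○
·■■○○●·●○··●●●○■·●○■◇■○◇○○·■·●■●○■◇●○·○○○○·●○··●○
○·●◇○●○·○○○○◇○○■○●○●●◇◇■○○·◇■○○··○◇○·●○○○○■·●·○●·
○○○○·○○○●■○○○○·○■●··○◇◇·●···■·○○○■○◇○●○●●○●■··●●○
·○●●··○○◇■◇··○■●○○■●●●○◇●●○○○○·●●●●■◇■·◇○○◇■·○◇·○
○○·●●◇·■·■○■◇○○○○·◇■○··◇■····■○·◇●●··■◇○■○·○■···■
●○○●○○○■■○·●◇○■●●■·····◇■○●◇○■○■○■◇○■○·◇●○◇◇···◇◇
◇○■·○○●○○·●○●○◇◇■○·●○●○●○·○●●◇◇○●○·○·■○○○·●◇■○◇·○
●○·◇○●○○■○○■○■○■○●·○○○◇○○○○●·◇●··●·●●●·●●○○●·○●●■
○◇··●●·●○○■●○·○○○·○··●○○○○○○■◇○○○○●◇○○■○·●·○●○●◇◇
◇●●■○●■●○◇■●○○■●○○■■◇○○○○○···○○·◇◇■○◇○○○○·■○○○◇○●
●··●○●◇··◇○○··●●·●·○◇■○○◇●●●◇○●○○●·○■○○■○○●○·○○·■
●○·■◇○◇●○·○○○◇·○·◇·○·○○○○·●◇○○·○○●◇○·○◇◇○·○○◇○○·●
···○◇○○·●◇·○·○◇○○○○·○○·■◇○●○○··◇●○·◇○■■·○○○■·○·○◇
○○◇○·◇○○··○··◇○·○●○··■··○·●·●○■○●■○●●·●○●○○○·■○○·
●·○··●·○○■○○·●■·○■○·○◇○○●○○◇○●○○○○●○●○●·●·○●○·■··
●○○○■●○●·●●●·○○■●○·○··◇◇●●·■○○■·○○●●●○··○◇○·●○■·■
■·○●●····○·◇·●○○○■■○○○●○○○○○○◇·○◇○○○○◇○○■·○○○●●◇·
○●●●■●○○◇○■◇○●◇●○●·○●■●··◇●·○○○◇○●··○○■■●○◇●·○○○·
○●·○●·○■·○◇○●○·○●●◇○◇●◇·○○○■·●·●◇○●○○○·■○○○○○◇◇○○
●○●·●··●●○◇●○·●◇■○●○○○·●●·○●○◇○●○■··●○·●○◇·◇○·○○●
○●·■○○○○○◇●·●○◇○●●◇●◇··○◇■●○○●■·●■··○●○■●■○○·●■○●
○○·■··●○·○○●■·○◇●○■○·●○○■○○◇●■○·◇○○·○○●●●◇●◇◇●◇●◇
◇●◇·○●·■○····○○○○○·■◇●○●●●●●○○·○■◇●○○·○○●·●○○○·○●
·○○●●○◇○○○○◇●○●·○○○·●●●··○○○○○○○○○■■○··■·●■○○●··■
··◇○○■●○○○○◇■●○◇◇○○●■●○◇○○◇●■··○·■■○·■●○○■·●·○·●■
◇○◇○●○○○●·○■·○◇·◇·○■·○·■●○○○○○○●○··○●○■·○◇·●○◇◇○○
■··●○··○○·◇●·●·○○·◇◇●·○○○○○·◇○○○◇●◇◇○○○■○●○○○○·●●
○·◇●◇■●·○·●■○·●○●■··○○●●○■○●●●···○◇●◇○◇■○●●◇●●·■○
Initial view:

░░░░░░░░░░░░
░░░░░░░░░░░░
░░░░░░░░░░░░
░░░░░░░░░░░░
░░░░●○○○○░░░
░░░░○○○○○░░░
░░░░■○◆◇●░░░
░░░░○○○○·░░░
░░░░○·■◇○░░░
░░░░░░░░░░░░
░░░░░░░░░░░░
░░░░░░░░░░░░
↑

░░░░░░░░░░░░
░░░░░░░░░░░░
░░░░░░░░░░░░
░░░░░░░░░░░░
░░░░○◇○○○░░░
░░░░●○○○○░░░
░░░░○○◆○○░░░
░░░░■○○◇●░░░
░░░░○○○○·░░░
░░░░○·■◇○░░░
░░░░░░░░░░░░
░░░░░░░░░░░░

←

░░░░░░░░░░░░
░░░░░░░░░░░░
░░░░░░░░░░░░
░░░░░░░░░░░░
░░░░○○◇○○○░░
░░░░·●○○○○░░
░░░░◇○◆○○○░░
░░░░◇■○○◇●░░
░░░░·○○○○·░░
░░░░░○·■◇○░░
░░░░░░░░░░░░
░░░░░░░░░░░░

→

░░░░░░░░░░░░
░░░░░░░░░░░░
░░░░░░░░░░░░
░░░░░░░░░░░░
░░░○○◇○○○░░░
░░░·●○○○○░░░
░░░◇○○◆○○░░░
░░░◇■○○◇●░░░
░░░·○○○○·░░░
░░░░○·■◇○░░░
░░░░░░░░░░░░
░░░░░░░░░░░░

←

░░░░░░░░░░░░
░░░░░░░░░░░░
░░░░░░░░░░░░
░░░░░░░░░░░░
░░░░○○◇○○○░░
░░░░·●○○○○░░
░░░░◇○◆○○○░░
░░░░◇■○○◇●░░
░░░░·○○○○·░░
░░░░░○·■◇○░░
░░░░░░░░░░░░
░░░░░░░░░░░░

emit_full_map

○○◇○○○
·●○○○○
◇○◆○○○
◇■○○◇●
·○○○○·
░○·■◇○

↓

░░░░░░░░░░░░
░░░░░░░░░░░░
░░░░░░░░░░░░
░░░░○○◇○○○░░
░░░░·●○○○○░░
░░░░◇○○○○○░░
░░░░◇■◆○◇●░░
░░░░·○○○○·░░
░░░░○○·■◇○░░
░░░░░░░░░░░░
░░░░░░░░░░░░
░░░░░░░░░░░░

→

░░░░░░░░░░░░
░░░░░░░░░░░░
░░░░░░░░░░░░
░░░○○◇○○○░░░
░░░·●○○○○░░░
░░░◇○○○○○░░░
░░░◇■○◆◇●░░░
░░░·○○○○·░░░
░░░○○·■◇○░░░
░░░░░░░░░░░░
░░░░░░░░░░░░
░░░░░░░░░░░░

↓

░░░░░░░░░░░░
░░░░░░░░░░░░
░░░○○◇○○○░░░
░░░·●○○○○░░░
░░░◇○○○○○░░░
░░░◇■○○◇●░░░
░░░·○○◆○·░░░
░░░○○·■◇○░░░
░░░░■··○·░░░
░░░░░░░░░░░░
░░░░░░░░░░░░
░░░░░░░░░░░░

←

░░░░░░░░░░░░
░░░░░░░░░░░░
░░░░○○◇○○○░░
░░░░·●○○○○░░
░░░░◇○○○○○░░
░░░░◇■○○◇●░░
░░░░·○◆○○·░░
░░░░○○·■◇○░░
░░░░·■··○·░░
░░░░░░░░░░░░
░░░░░░░░░░░░
░░░░░░░░░░░░

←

░░░░░░░░░░░░
░░░░░░░░░░░░
░░░░░○○◇○○○░
░░░░░·●○○○○░
░░░░■◇○○○○○░
░░░░○◇■○○◇●░
░░░░○·◆○○○·░
░░░░·○○·■◇○░
░░░░··■··○·░
░░░░░░░░░░░░
░░░░░░░░░░░░
░░░░░░░░░░░░

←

░░░░░░░░░░░░
░░░░░░░░░░░░
░░░░░░○○◇○○○
░░░░░░·●○○○○
░░░░■■◇○○○○○
░░░░·○◇■○○◇●
░░░░·○◆○○○○·
░░░░○·○○·■◇○
░░░░○··■··○·
░░░░░░░░░░░░
░░░░░░░░░░░░
░░░░░░░░░░░░

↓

░░░░░░░░░░░░
░░░░░░○○◇○○○
░░░░░░·●○○○○
░░░░■■◇○○○○○
░░░░·○◇■○○◇●
░░░░·○·○○○○·
░░░░○·◆○·■◇○
░░░░○··■··○·
░░░░○·○◇○░░░
░░░░░░░░░░░░
░░░░░░░░░░░░
░░░░░░░░░░░░

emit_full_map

░░○○◇○○○
░░·●○○○○
■■◇○○○○○
·○◇■○○◇●
·○·○○○○·
○·◆○·■◇○
○··■··○·
○·○◇○░░░

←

░░░░░░░░░░░░
░░░░░░░○○◇○○
░░░░░░░·●○○○
░░░░░■■◇○○○○
░░░░●·○◇■○○◇
░░░░◇·○·○○○○
░░░░○○◆○○·■◇
░░░░●○··■··○
░░░░■○·○◇○░░
░░░░░░░░░░░░
░░░░░░░░░░░░
░░░░░░░░░░░░

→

░░░░░░░░░░░░
░░░░░░○○◇○○○
░░░░░░·●○○○○
░░░░■■◇○○○○○
░░░●·○◇■○○◇●
░░░◇·○·○○○○·
░░░○○·◆○·■◇○
░░░●○··■··○·
░░░■○·○◇○░░░
░░░░░░░░░░░░
░░░░░░░░░░░░
░░░░░░░░░░░░

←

░░░░░░░░░░░░
░░░░░░░○○◇○○
░░░░░░░·●○○○
░░░░░■■◇○○○○
░░░░●·○◇■○○◇
░░░░◇·○·○○○○
░░░░○○◆○○·■◇
░░░░●○··■··○
░░░░■○·○◇○░░
░░░░░░░░░░░░
░░░░░░░░░░░░
░░░░░░░░░░░░

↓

░░░░░░░○○◇○○
░░░░░░░·●○○○
░░░░░■■◇○○○○
░░░░●·○◇■○○◇
░░░░◇·○·○○○○
░░░░○○·○○·■◇
░░░░●○◆·■··○
░░░░■○·○◇○░░
░░░░○·○··░░░
░░░░░░░░░░░░
░░░░░░░░░░░░
░░░░░░░░░░░░

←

░░░░░░░░○○◇○
░░░░░░░░·●○○
░░░░░░■■◇○○○
░░░░░●·○◇■○○
░░░░·◇·○·○○○
░░░░○○○·○○·■
░░░░○●◆··■··
░░░░○■○·○◇○░
░░░░●○·○··░░
░░░░░░░░░░░░
░░░░░░░░░░░░
░░░░░░░░░░░░

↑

░░░░░░░░░░░░
░░░░░░░░○○◇○
░░░░░░░░·●○○
░░░░░░■■◇○○○
░░░░·●·○◇■○○
░░░░·◇·○·○○○
░░░░○○◆·○○·■
░░░░○●○··■··
░░░░○■○·○◇○░
░░░░●○·○··░░
░░░░░░░░░░░░
░░░░░░░░░░░░

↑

░░░░░░░░░░░░
░░░░░░░░░░░░
░░░░░░░░○○◇○
░░░░░░░░·●○○
░░░░○○■■◇○○○
░░░░·●·○◇■○○
░░░░·◇◆○·○○○
░░░░○○○·○○·■
░░░░○●○··■··
░░░░○■○·○◇○░
░░░░●○·○··░░
░░░░░░░░░░░░

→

░░░░░░░░░░░░
░░░░░░░░░░░░
░░░░░░░○○◇○○
░░░░░░░·●○○○
░░░○○■■◇○○○○
░░░·●·○◇■○○◇
░░░·◇·◆·○○○○
░░░○○○·○○·■◇
░░░○●○··■··○
░░░○■○·○◇○░░
░░░●○·○··░░░
░░░░░░░░░░░░

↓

░░░░░░░░░░░░
░░░░░░░○○◇○○
░░░░░░░·●○○○
░░░○○■■◇○○○○
░░░·●·○◇■○○◇
░░░·◇·○·○○○○
░░░○○○◆○○·■◇
░░░○●○··■··○
░░░○■○·○◇○░░
░░░●○·○··░░░
░░░░░░░░░░░░
░░░░░░░░░░░░

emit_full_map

░░░░○○◇○○○
░░░░·●○○○○
○○■■◇○○○○○
·●·○◇■○○◇●
·◇·○·○○○○·
○○○◆○○·■◇○
○●○··■··○·
○■○·○◇○░░░
●○·○··░░░░


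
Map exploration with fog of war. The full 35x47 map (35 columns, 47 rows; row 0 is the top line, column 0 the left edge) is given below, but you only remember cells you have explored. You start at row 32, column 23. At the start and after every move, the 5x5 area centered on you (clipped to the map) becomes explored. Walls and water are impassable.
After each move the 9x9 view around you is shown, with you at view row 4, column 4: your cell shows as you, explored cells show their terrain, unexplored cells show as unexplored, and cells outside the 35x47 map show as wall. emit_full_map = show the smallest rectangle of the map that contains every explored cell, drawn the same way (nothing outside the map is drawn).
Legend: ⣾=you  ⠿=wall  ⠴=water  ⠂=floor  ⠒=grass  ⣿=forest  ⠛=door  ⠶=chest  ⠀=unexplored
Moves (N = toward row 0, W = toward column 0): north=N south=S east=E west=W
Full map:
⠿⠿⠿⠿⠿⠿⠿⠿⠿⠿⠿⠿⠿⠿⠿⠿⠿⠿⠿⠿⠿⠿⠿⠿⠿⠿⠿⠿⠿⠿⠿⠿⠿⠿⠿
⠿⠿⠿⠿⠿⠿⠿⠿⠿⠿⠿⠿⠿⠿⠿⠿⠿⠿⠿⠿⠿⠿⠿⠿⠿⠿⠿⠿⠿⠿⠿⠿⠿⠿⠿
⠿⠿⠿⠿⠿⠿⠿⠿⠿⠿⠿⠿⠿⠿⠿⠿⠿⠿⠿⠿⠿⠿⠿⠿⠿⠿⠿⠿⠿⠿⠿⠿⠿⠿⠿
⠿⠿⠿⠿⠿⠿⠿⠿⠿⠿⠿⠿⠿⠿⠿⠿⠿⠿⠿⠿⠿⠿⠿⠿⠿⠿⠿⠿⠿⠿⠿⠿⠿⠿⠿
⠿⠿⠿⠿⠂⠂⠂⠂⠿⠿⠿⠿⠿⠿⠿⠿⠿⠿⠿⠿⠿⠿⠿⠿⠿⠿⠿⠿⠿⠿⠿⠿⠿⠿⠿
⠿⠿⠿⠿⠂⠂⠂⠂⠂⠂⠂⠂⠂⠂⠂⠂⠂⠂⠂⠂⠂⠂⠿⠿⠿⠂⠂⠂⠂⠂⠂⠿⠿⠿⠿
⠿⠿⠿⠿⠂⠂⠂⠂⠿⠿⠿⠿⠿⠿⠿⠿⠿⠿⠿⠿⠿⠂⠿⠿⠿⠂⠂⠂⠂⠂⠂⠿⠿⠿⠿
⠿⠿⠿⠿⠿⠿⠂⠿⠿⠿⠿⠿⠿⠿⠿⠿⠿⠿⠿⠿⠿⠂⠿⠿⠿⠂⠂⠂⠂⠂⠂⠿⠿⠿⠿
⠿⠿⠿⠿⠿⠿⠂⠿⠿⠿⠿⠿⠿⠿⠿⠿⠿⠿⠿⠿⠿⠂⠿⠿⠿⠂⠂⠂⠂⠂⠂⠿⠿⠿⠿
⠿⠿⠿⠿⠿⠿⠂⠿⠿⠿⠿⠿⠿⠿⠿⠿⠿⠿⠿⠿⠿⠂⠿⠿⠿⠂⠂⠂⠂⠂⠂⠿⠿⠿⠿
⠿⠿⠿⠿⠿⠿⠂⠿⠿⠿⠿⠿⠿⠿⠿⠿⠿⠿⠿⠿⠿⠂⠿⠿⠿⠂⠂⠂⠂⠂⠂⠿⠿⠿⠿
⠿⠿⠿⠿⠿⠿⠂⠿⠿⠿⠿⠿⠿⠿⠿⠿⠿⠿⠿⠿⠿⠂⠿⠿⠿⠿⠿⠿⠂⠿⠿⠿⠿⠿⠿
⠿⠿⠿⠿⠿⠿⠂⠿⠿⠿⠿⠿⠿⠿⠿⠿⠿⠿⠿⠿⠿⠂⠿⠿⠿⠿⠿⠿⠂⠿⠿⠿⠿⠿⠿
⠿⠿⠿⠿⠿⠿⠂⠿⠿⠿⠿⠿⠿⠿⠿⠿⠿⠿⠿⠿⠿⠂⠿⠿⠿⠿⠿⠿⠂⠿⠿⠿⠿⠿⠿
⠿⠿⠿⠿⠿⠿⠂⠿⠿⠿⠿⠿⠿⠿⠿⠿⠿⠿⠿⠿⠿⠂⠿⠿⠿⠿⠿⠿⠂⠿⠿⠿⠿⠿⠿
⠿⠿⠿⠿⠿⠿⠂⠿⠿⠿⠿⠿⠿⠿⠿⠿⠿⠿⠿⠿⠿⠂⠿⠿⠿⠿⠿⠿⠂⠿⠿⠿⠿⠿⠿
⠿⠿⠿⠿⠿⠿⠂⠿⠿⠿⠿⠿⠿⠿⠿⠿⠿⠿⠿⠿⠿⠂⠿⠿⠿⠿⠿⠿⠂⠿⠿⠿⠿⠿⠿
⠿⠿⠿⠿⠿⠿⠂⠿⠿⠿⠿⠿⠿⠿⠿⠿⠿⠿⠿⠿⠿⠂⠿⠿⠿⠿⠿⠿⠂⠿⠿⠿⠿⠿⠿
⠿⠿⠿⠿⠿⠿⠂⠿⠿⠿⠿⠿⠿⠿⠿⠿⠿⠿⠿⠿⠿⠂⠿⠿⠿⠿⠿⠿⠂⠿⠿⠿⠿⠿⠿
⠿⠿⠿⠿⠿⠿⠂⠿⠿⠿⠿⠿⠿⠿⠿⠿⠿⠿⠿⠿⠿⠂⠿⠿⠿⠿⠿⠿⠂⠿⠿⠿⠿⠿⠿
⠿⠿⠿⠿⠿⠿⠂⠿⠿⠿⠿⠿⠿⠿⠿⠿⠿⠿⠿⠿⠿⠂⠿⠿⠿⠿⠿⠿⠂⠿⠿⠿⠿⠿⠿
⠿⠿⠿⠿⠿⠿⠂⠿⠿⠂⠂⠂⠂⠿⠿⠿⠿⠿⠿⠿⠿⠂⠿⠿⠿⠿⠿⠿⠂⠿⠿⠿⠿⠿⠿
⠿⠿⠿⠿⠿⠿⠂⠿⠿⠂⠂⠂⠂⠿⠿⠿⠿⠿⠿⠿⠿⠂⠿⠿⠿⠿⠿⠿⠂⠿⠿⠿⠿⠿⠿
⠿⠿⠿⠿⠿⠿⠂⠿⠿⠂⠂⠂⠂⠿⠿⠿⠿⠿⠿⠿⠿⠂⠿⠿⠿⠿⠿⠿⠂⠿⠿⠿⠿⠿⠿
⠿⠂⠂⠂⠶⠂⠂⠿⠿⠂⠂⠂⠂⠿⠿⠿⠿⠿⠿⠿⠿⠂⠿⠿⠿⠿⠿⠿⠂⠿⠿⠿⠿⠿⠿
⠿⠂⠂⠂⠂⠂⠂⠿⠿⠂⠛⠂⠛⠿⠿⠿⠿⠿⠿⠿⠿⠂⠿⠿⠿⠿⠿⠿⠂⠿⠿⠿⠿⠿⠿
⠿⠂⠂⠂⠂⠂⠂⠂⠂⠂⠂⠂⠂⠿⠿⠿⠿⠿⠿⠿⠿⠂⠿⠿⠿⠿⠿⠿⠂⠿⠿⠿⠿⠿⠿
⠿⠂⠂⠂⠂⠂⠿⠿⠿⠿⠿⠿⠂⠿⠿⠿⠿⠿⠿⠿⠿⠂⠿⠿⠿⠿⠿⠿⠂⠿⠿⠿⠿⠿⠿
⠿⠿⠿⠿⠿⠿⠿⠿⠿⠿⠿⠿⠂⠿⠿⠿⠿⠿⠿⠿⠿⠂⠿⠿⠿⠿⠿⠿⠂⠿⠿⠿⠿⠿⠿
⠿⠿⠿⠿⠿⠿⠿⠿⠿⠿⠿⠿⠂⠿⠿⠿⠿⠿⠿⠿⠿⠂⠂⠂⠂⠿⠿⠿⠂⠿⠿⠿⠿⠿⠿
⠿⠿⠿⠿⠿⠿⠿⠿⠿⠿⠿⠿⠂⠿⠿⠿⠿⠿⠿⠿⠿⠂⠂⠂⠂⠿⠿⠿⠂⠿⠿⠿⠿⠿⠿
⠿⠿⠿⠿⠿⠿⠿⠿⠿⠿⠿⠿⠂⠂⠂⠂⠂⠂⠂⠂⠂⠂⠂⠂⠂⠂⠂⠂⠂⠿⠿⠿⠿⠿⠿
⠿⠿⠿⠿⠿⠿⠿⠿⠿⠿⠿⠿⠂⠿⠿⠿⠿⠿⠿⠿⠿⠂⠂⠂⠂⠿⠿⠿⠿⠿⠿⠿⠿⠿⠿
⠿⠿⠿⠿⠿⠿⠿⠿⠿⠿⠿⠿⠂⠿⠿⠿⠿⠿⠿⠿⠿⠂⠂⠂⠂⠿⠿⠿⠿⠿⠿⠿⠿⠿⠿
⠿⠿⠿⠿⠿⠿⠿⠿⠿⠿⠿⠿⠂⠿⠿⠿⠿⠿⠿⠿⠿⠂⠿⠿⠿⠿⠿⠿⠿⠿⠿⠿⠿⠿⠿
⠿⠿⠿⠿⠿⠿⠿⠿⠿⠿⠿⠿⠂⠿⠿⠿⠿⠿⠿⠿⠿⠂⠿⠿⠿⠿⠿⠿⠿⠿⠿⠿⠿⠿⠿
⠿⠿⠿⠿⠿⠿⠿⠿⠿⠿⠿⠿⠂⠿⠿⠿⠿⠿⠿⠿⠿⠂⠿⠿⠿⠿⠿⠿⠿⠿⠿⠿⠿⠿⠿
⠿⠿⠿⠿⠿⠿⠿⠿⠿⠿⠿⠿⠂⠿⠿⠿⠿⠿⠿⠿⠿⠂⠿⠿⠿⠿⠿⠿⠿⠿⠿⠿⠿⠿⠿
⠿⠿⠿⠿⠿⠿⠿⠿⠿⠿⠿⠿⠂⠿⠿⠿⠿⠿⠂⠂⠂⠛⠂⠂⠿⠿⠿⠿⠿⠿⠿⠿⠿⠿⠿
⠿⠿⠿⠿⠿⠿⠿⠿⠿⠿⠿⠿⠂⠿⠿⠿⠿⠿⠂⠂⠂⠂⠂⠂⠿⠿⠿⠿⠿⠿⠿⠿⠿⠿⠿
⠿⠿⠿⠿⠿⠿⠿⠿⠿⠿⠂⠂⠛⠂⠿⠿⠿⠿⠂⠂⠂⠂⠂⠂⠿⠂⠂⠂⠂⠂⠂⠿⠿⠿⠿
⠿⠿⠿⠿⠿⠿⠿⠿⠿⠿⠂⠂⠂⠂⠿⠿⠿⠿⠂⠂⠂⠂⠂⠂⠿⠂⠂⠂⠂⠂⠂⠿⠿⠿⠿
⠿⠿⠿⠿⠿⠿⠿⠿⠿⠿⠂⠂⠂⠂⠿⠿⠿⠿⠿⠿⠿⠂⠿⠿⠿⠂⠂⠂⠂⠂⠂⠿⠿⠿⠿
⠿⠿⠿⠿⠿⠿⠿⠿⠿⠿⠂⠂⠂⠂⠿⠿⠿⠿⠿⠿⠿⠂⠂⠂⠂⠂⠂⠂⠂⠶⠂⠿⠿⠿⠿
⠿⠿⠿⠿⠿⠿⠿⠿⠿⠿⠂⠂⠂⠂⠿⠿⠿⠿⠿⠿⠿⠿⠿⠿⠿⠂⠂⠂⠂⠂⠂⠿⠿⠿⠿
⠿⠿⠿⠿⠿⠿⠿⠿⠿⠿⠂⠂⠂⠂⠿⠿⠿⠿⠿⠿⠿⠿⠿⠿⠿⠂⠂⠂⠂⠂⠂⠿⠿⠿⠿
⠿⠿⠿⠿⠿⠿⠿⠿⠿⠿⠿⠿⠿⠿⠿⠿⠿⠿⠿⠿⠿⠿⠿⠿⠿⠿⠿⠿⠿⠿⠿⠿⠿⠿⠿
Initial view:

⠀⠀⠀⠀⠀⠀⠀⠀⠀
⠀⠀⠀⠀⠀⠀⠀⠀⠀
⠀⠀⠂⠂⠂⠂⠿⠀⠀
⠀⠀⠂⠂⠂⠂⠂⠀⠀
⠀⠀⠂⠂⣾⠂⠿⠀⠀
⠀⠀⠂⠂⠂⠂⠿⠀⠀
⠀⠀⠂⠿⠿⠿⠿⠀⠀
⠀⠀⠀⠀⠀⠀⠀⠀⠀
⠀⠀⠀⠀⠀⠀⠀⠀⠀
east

⠀⠀⠀⠀⠀⠀⠀⠀⠀
⠀⠀⠀⠀⠀⠀⠀⠀⠀
⠀⠂⠂⠂⠂⠿⠿⠀⠀
⠀⠂⠂⠂⠂⠂⠂⠀⠀
⠀⠂⠂⠂⣾⠿⠿⠀⠀
⠀⠂⠂⠂⠂⠿⠿⠀⠀
⠀⠂⠿⠿⠿⠿⠿⠀⠀
⠀⠀⠀⠀⠀⠀⠀⠀⠀
⠀⠀⠀⠀⠀⠀⠀⠀⠀

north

⠀⠀⠀⠀⠀⠀⠀⠀⠀
⠀⠀⠀⠀⠀⠀⠀⠀⠀
⠀⠀⠂⠂⠂⠿⠿⠀⠀
⠀⠂⠂⠂⠂⠿⠿⠀⠀
⠀⠂⠂⠂⣾⠂⠂⠀⠀
⠀⠂⠂⠂⠂⠿⠿⠀⠀
⠀⠂⠂⠂⠂⠿⠿⠀⠀
⠀⠂⠿⠿⠿⠿⠿⠀⠀
⠀⠀⠀⠀⠀⠀⠀⠀⠀

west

⠀⠀⠀⠀⠀⠀⠀⠀⠀
⠀⠀⠀⠀⠀⠀⠀⠀⠀
⠀⠀⠂⠂⠂⠂⠿⠿⠀
⠀⠀⠂⠂⠂⠂⠿⠿⠀
⠀⠀⠂⠂⣾⠂⠂⠂⠀
⠀⠀⠂⠂⠂⠂⠿⠿⠀
⠀⠀⠂⠂⠂⠂⠿⠿⠀
⠀⠀⠂⠿⠿⠿⠿⠿⠀
⠀⠀⠀⠀⠀⠀⠀⠀⠀

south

⠀⠀⠀⠀⠀⠀⠀⠀⠀
⠀⠀⠂⠂⠂⠂⠿⠿⠀
⠀⠀⠂⠂⠂⠂⠿⠿⠀
⠀⠀⠂⠂⠂⠂⠂⠂⠀
⠀⠀⠂⠂⣾⠂⠿⠿⠀
⠀⠀⠂⠂⠂⠂⠿⠿⠀
⠀⠀⠂⠿⠿⠿⠿⠿⠀
⠀⠀⠀⠀⠀⠀⠀⠀⠀
⠀⠀⠀⠀⠀⠀⠀⠀⠀

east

⠀⠀⠀⠀⠀⠀⠀⠀⠀
⠀⠂⠂⠂⠂⠿⠿⠀⠀
⠀⠂⠂⠂⠂⠿⠿⠀⠀
⠀⠂⠂⠂⠂⠂⠂⠀⠀
⠀⠂⠂⠂⣾⠿⠿⠀⠀
⠀⠂⠂⠂⠂⠿⠿⠀⠀
⠀⠂⠿⠿⠿⠿⠿⠀⠀
⠀⠀⠀⠀⠀⠀⠀⠀⠀
⠀⠀⠀⠀⠀⠀⠀⠀⠀

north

⠀⠀⠀⠀⠀⠀⠀⠀⠀
⠀⠀⠀⠀⠀⠀⠀⠀⠀
⠀⠂⠂⠂⠂⠿⠿⠀⠀
⠀⠂⠂⠂⠂⠿⠿⠀⠀
⠀⠂⠂⠂⣾⠂⠂⠀⠀
⠀⠂⠂⠂⠂⠿⠿⠀⠀
⠀⠂⠂⠂⠂⠿⠿⠀⠀
⠀⠂⠿⠿⠿⠿⠿⠀⠀
⠀⠀⠀⠀⠀⠀⠀⠀⠀

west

⠀⠀⠀⠀⠀⠀⠀⠀⠀
⠀⠀⠀⠀⠀⠀⠀⠀⠀
⠀⠀⠂⠂⠂⠂⠿⠿⠀
⠀⠀⠂⠂⠂⠂⠿⠿⠀
⠀⠀⠂⠂⣾⠂⠂⠂⠀
⠀⠀⠂⠂⠂⠂⠿⠿⠀
⠀⠀⠂⠂⠂⠂⠿⠿⠀
⠀⠀⠂⠿⠿⠿⠿⠿⠀
⠀⠀⠀⠀⠀⠀⠀⠀⠀

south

⠀⠀⠀⠀⠀⠀⠀⠀⠀
⠀⠀⠂⠂⠂⠂⠿⠿⠀
⠀⠀⠂⠂⠂⠂⠿⠿⠀
⠀⠀⠂⠂⠂⠂⠂⠂⠀
⠀⠀⠂⠂⣾⠂⠿⠿⠀
⠀⠀⠂⠂⠂⠂⠿⠿⠀
⠀⠀⠂⠿⠿⠿⠿⠿⠀
⠀⠀⠀⠀⠀⠀⠀⠀⠀
⠀⠀⠀⠀⠀⠀⠀⠀⠀

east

⠀⠀⠀⠀⠀⠀⠀⠀⠀
⠀⠂⠂⠂⠂⠿⠿⠀⠀
⠀⠂⠂⠂⠂⠿⠿⠀⠀
⠀⠂⠂⠂⠂⠂⠂⠀⠀
⠀⠂⠂⠂⣾⠿⠿⠀⠀
⠀⠂⠂⠂⠂⠿⠿⠀⠀
⠀⠂⠿⠿⠿⠿⠿⠀⠀
⠀⠀⠀⠀⠀⠀⠀⠀⠀
⠀⠀⠀⠀⠀⠀⠀⠀⠀

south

⠀⠂⠂⠂⠂⠿⠿⠀⠀
⠀⠂⠂⠂⠂⠿⠿⠀⠀
⠀⠂⠂⠂⠂⠂⠂⠀⠀
⠀⠂⠂⠂⠂⠿⠿⠀⠀
⠀⠂⠂⠂⣾⠿⠿⠀⠀
⠀⠂⠿⠿⠿⠿⠿⠀⠀
⠀⠀⠿⠿⠿⠿⠿⠀⠀
⠀⠀⠀⠀⠀⠀⠀⠀⠀
⠀⠀⠀⠀⠀⠀⠀⠀⠀

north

⠀⠀⠀⠀⠀⠀⠀⠀⠀
⠀⠂⠂⠂⠂⠿⠿⠀⠀
⠀⠂⠂⠂⠂⠿⠿⠀⠀
⠀⠂⠂⠂⠂⠂⠂⠀⠀
⠀⠂⠂⠂⣾⠿⠿⠀⠀
⠀⠂⠂⠂⠂⠿⠿⠀⠀
⠀⠂⠿⠿⠿⠿⠿⠀⠀
⠀⠀⠿⠿⠿⠿⠿⠀⠀
⠀⠀⠀⠀⠀⠀⠀⠀⠀

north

⠀⠀⠀⠀⠀⠀⠀⠀⠀
⠀⠀⠀⠀⠀⠀⠀⠀⠀
⠀⠂⠂⠂⠂⠿⠿⠀⠀
⠀⠂⠂⠂⠂⠿⠿⠀⠀
⠀⠂⠂⠂⣾⠂⠂⠀⠀
⠀⠂⠂⠂⠂⠿⠿⠀⠀
⠀⠂⠂⠂⠂⠿⠿⠀⠀
⠀⠂⠿⠿⠿⠿⠿⠀⠀
⠀⠀⠿⠿⠿⠿⠿⠀⠀

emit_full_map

⠂⠂⠂⠂⠿⠿
⠂⠂⠂⠂⠿⠿
⠂⠂⠂⣾⠂⠂
⠂⠂⠂⠂⠿⠿
⠂⠂⠂⠂⠿⠿
⠂⠿⠿⠿⠿⠿
⠀⠿⠿⠿⠿⠿

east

⠀⠀⠀⠀⠀⠀⠀⠀⠀
⠀⠀⠀⠀⠀⠀⠀⠀⠀
⠂⠂⠂⠂⠿⠿⠿⠀⠀
⠂⠂⠂⠂⠿⠿⠿⠀⠀
⠂⠂⠂⠂⣾⠂⠂⠀⠀
⠂⠂⠂⠂⠿⠿⠿⠀⠀
⠂⠂⠂⠂⠿⠿⠿⠀⠀
⠂⠿⠿⠿⠿⠿⠀⠀⠀
⠀⠿⠿⠿⠿⠿⠀⠀⠀

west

⠀⠀⠀⠀⠀⠀⠀⠀⠀
⠀⠀⠀⠀⠀⠀⠀⠀⠀
⠀⠂⠂⠂⠂⠿⠿⠿⠀
⠀⠂⠂⠂⠂⠿⠿⠿⠀
⠀⠂⠂⠂⣾⠂⠂⠂⠀
⠀⠂⠂⠂⠂⠿⠿⠿⠀
⠀⠂⠂⠂⠂⠿⠿⠿⠀
⠀⠂⠿⠿⠿⠿⠿⠀⠀
⠀⠀⠿⠿⠿⠿⠿⠀⠀

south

⠀⠀⠀⠀⠀⠀⠀⠀⠀
⠀⠂⠂⠂⠂⠿⠿⠿⠀
⠀⠂⠂⠂⠂⠿⠿⠿⠀
⠀⠂⠂⠂⠂⠂⠂⠂⠀
⠀⠂⠂⠂⣾⠿⠿⠿⠀
⠀⠂⠂⠂⠂⠿⠿⠿⠀
⠀⠂⠿⠿⠿⠿⠿⠀⠀
⠀⠀⠿⠿⠿⠿⠿⠀⠀
⠀⠀⠀⠀⠀⠀⠀⠀⠀

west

⠀⠀⠀⠀⠀⠀⠀⠀⠀
⠀⠀⠂⠂⠂⠂⠿⠿⠿
⠀⠀⠂⠂⠂⠂⠿⠿⠿
⠀⠀⠂⠂⠂⠂⠂⠂⠂
⠀⠀⠂⠂⣾⠂⠿⠿⠿
⠀⠀⠂⠂⠂⠂⠿⠿⠿
⠀⠀⠂⠿⠿⠿⠿⠿⠀
⠀⠀⠀⠿⠿⠿⠿⠿⠀
⠀⠀⠀⠀⠀⠀⠀⠀⠀

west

⠀⠀⠀⠀⠀⠀⠀⠀⠀
⠀⠀⠀⠂⠂⠂⠂⠿⠿
⠀⠀⠿⠂⠂⠂⠂⠿⠿
⠀⠀⠂⠂⠂⠂⠂⠂⠂
⠀⠀⠿⠂⣾⠂⠂⠿⠿
⠀⠀⠿⠂⠂⠂⠂⠿⠿
⠀⠀⠿⠂⠿⠿⠿⠿⠿
⠀⠀⠀⠀⠿⠿⠿⠿⠿
⠀⠀⠀⠀⠀⠀⠀⠀⠀

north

⠀⠀⠀⠀⠀⠀⠀⠀⠀
⠀⠀⠀⠀⠀⠀⠀⠀⠀
⠀⠀⠿⠂⠂⠂⠂⠿⠿
⠀⠀⠿⠂⠂⠂⠂⠿⠿
⠀⠀⠂⠂⣾⠂⠂⠂⠂
⠀⠀⠿⠂⠂⠂⠂⠿⠿
⠀⠀⠿⠂⠂⠂⠂⠿⠿
⠀⠀⠿⠂⠿⠿⠿⠿⠿
⠀⠀⠀⠀⠿⠿⠿⠿⠿

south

⠀⠀⠀⠀⠀⠀⠀⠀⠀
⠀⠀⠿⠂⠂⠂⠂⠿⠿
⠀⠀⠿⠂⠂⠂⠂⠿⠿
⠀⠀⠂⠂⠂⠂⠂⠂⠂
⠀⠀⠿⠂⣾⠂⠂⠿⠿
⠀⠀⠿⠂⠂⠂⠂⠿⠿
⠀⠀⠿⠂⠿⠿⠿⠿⠿
⠀⠀⠀⠀⠿⠿⠿⠿⠿
⠀⠀⠀⠀⠀⠀⠀⠀⠀

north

⠀⠀⠀⠀⠀⠀⠀⠀⠀
⠀⠀⠀⠀⠀⠀⠀⠀⠀
⠀⠀⠿⠂⠂⠂⠂⠿⠿
⠀⠀⠿⠂⠂⠂⠂⠿⠿
⠀⠀⠂⠂⣾⠂⠂⠂⠂
⠀⠀⠿⠂⠂⠂⠂⠿⠿
⠀⠀⠿⠂⠂⠂⠂⠿⠿
⠀⠀⠿⠂⠿⠿⠿⠿⠿
⠀⠀⠀⠀⠿⠿⠿⠿⠿

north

⠀⠀⠀⠀⠀⠀⠀⠀⠀
⠀⠀⠀⠀⠀⠀⠀⠀⠀
⠀⠀⠿⠂⠿⠿⠿⠀⠀
⠀⠀⠿⠂⠂⠂⠂⠿⠿
⠀⠀⠿⠂⣾⠂⠂⠿⠿
⠀⠀⠂⠂⠂⠂⠂⠂⠂
⠀⠀⠿⠂⠂⠂⠂⠿⠿
⠀⠀⠿⠂⠂⠂⠂⠿⠿
⠀⠀⠿⠂⠿⠿⠿⠿⠿

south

⠀⠀⠀⠀⠀⠀⠀⠀⠀
⠀⠀⠿⠂⠿⠿⠿⠀⠀
⠀⠀⠿⠂⠂⠂⠂⠿⠿
⠀⠀⠿⠂⠂⠂⠂⠿⠿
⠀⠀⠂⠂⣾⠂⠂⠂⠂
⠀⠀⠿⠂⠂⠂⠂⠿⠿
⠀⠀⠿⠂⠂⠂⠂⠿⠿
⠀⠀⠿⠂⠿⠿⠿⠿⠿
⠀⠀⠀⠀⠿⠿⠿⠿⠿

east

⠀⠀⠀⠀⠀⠀⠀⠀⠀
⠀⠿⠂⠿⠿⠿⠀⠀⠀
⠀⠿⠂⠂⠂⠂⠿⠿⠿
⠀⠿⠂⠂⠂⠂⠿⠿⠿
⠀⠂⠂⠂⣾⠂⠂⠂⠂
⠀⠿⠂⠂⠂⠂⠿⠿⠿
⠀⠿⠂⠂⠂⠂⠿⠿⠿
⠀⠿⠂⠿⠿⠿⠿⠿⠀
⠀⠀⠀⠿⠿⠿⠿⠿⠀

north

⠀⠀⠀⠀⠀⠀⠀⠀⠀
⠀⠀⠀⠀⠀⠀⠀⠀⠀
⠀⠿⠂⠿⠿⠿⠿⠀⠀
⠀⠿⠂⠂⠂⠂⠿⠿⠿
⠀⠿⠂⠂⣾⠂⠿⠿⠿
⠀⠂⠂⠂⠂⠂⠂⠂⠂
⠀⠿⠂⠂⠂⠂⠿⠿⠿
⠀⠿⠂⠂⠂⠂⠿⠿⠿
⠀⠿⠂⠿⠿⠿⠿⠿⠀

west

⠀⠀⠀⠀⠀⠀⠀⠀⠀
⠀⠀⠀⠀⠀⠀⠀⠀⠀
⠀⠀⠿⠂⠿⠿⠿⠿⠀
⠀⠀⠿⠂⠂⠂⠂⠿⠿
⠀⠀⠿⠂⣾⠂⠂⠿⠿
⠀⠀⠂⠂⠂⠂⠂⠂⠂
⠀⠀⠿⠂⠂⠂⠂⠿⠿
⠀⠀⠿⠂⠂⠂⠂⠿⠿
⠀⠀⠿⠂⠿⠿⠿⠿⠿

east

⠀⠀⠀⠀⠀⠀⠀⠀⠀
⠀⠀⠀⠀⠀⠀⠀⠀⠀
⠀⠿⠂⠿⠿⠿⠿⠀⠀
⠀⠿⠂⠂⠂⠂⠿⠿⠿
⠀⠿⠂⠂⣾⠂⠿⠿⠿
⠀⠂⠂⠂⠂⠂⠂⠂⠂
⠀⠿⠂⠂⠂⠂⠿⠿⠿
⠀⠿⠂⠂⠂⠂⠿⠿⠿
⠀⠿⠂⠿⠿⠿⠿⠿⠀

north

⠀⠀⠀⠀⠀⠀⠀⠀⠀
⠀⠀⠀⠀⠀⠀⠀⠀⠀
⠀⠀⠂⠿⠿⠿⠿⠀⠀
⠀⠿⠂⠿⠿⠿⠿⠀⠀
⠀⠿⠂⠂⣾⠂⠿⠿⠿
⠀⠿⠂⠂⠂⠂⠿⠿⠿
⠀⠂⠂⠂⠂⠂⠂⠂⠂
⠀⠿⠂⠂⠂⠂⠿⠿⠿
⠀⠿⠂⠂⠂⠂⠿⠿⠿

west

⠀⠀⠀⠀⠀⠀⠀⠀⠀
⠀⠀⠀⠀⠀⠀⠀⠀⠀
⠀⠀⠿⠂⠿⠿⠿⠿⠀
⠀⠀⠿⠂⠿⠿⠿⠿⠀
⠀⠀⠿⠂⣾⠂⠂⠿⠿
⠀⠀⠿⠂⠂⠂⠂⠿⠿
⠀⠀⠂⠂⠂⠂⠂⠂⠂
⠀⠀⠿⠂⠂⠂⠂⠿⠿
⠀⠀⠿⠂⠂⠂⠂⠿⠿

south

⠀⠀⠀⠀⠀⠀⠀⠀⠀
⠀⠀⠿⠂⠿⠿⠿⠿⠀
⠀⠀⠿⠂⠿⠿⠿⠿⠀
⠀⠀⠿⠂⠂⠂⠂⠿⠿
⠀⠀⠿⠂⣾⠂⠂⠿⠿
⠀⠀⠂⠂⠂⠂⠂⠂⠂
⠀⠀⠿⠂⠂⠂⠂⠿⠿
⠀⠀⠿⠂⠂⠂⠂⠿⠿
⠀⠀⠿⠂⠿⠿⠿⠿⠿

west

⠀⠀⠀⠀⠀⠀⠀⠀⠀
⠀⠀⠀⠿⠂⠿⠿⠿⠿
⠀⠀⠿⠿⠂⠿⠿⠿⠿
⠀⠀⠿⠿⠂⠂⠂⠂⠿
⠀⠀⠿⠿⣾⠂⠂⠂⠿
⠀⠀⠂⠂⠂⠂⠂⠂⠂
⠀⠀⠿⠿⠂⠂⠂⠂⠿
⠀⠀⠀⠿⠂⠂⠂⠂⠿
⠀⠀⠀⠿⠂⠿⠿⠿⠿

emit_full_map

⠀⠿⠂⠿⠿⠿⠿⠀⠀
⠿⠿⠂⠿⠿⠿⠿⠀⠀
⠿⠿⠂⠂⠂⠂⠿⠿⠿
⠿⠿⣾⠂⠂⠂⠿⠿⠿
⠂⠂⠂⠂⠂⠂⠂⠂⠂
⠿⠿⠂⠂⠂⠂⠿⠿⠿
⠀⠿⠂⠂⠂⠂⠿⠿⠿
⠀⠿⠂⠿⠿⠿⠿⠿⠀
⠀⠀⠀⠿⠿⠿⠿⠿⠀

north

⠀⠀⠀⠀⠀⠀⠀⠀⠀
⠀⠀⠀⠀⠀⠀⠀⠀⠀
⠀⠀⠿⠿⠂⠿⠿⠿⠿
⠀⠀⠿⠿⠂⠿⠿⠿⠿
⠀⠀⠿⠿⣾⠂⠂⠂⠿
⠀⠀⠿⠿⠂⠂⠂⠂⠿
⠀⠀⠂⠂⠂⠂⠂⠂⠂
⠀⠀⠿⠿⠂⠂⠂⠂⠿
⠀⠀⠀⠿⠂⠂⠂⠂⠿

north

⠀⠀⠀⠀⠀⠀⠀⠀⠀
⠀⠀⠀⠀⠀⠀⠀⠀⠀
⠀⠀⠿⠿⠂⠿⠿⠀⠀
⠀⠀⠿⠿⠂⠿⠿⠿⠿
⠀⠀⠿⠿⣾⠿⠿⠿⠿
⠀⠀⠿⠿⠂⠂⠂⠂⠿
⠀⠀⠿⠿⠂⠂⠂⠂⠿
⠀⠀⠂⠂⠂⠂⠂⠂⠂
⠀⠀⠿⠿⠂⠂⠂⠂⠿

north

⠀⠀⠀⠀⠀⠀⠀⠀⠀
⠀⠀⠀⠀⠀⠀⠀⠀⠀
⠀⠀⠿⠿⠂⠿⠿⠀⠀
⠀⠀⠿⠿⠂⠿⠿⠀⠀
⠀⠀⠿⠿⣾⠿⠿⠿⠿
⠀⠀⠿⠿⠂⠿⠿⠿⠿
⠀⠀⠿⠿⠂⠂⠂⠂⠿
⠀⠀⠿⠿⠂⠂⠂⠂⠿
⠀⠀⠂⠂⠂⠂⠂⠂⠂

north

⠀⠀⠀⠀⠀⠀⠀⠀⠀
⠀⠀⠀⠀⠀⠀⠀⠀⠀
⠀⠀⠿⠿⠂⠿⠿⠀⠀
⠀⠀⠿⠿⠂⠿⠿⠀⠀
⠀⠀⠿⠿⣾⠿⠿⠀⠀
⠀⠀⠿⠿⠂⠿⠿⠿⠿
⠀⠀⠿⠿⠂⠿⠿⠿⠿
⠀⠀⠿⠿⠂⠂⠂⠂⠿
⠀⠀⠿⠿⠂⠂⠂⠂⠿

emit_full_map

⠿⠿⠂⠿⠿⠀⠀⠀⠀
⠿⠿⠂⠿⠿⠀⠀⠀⠀
⠿⠿⣾⠿⠿⠀⠀⠀⠀
⠿⠿⠂⠿⠿⠿⠿⠀⠀
⠿⠿⠂⠿⠿⠿⠿⠀⠀
⠿⠿⠂⠂⠂⠂⠿⠿⠿
⠿⠿⠂⠂⠂⠂⠿⠿⠿
⠂⠂⠂⠂⠂⠂⠂⠂⠂
⠿⠿⠂⠂⠂⠂⠿⠿⠿
⠀⠿⠂⠂⠂⠂⠿⠿⠿
⠀⠿⠂⠿⠿⠿⠿⠿⠀
⠀⠀⠀⠿⠿⠿⠿⠿⠀
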